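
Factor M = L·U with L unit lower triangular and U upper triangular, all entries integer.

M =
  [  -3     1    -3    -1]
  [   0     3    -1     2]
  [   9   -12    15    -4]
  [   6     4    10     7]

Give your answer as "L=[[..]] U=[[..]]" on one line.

  r1 -= 0·r0 → [0,3,-1,2]
  r2 -= -3·r0 → [0,-9,6,-7]
  r3 -= -2·r0 → [0,6,4,5]
  r2 -= -3·r1 → [0,0,3,-1]
  r3 -= 2·r1 → [0,0,6,1]
  r3 -= 2·r2 → [0,0,0,3]

L=[[1,0,0,0],[0,1,0,0],[-3,-3,1,0],[-2,2,2,1]] U=[[-3,1,-3,-1],[0,3,-1,2],[0,0,3,-1],[0,0,0,3]]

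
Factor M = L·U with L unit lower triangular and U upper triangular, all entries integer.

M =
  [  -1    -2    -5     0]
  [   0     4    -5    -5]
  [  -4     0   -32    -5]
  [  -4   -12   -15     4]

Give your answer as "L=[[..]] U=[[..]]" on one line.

  row1 -= 0·row0 → [0,4,-5,-5]
  row2 -= 4·row0 → [0,8,-12,-5]
  row3 -= 4·row0 → [0,-4,5,4]
  row2 -= 2·row1 → [0,0,-2,5]
  row3 -= -1·row1 → [0,0,0,-1]
  row3 -= 0·row2 → [0,0,0,-1]

L=[[1,0,0,0],[0,1,0,0],[4,2,1,0],[4,-1,0,1]] U=[[-1,-2,-5,0],[0,4,-5,-5],[0,0,-2,5],[0,0,0,-1]]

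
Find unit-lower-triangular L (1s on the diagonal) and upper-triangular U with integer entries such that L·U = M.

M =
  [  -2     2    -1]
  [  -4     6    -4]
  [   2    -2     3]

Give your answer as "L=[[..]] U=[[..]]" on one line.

L=[[1,0,0],[2,1,0],[-1,0,1]] U=[[-2,2,-1],[0,2,-2],[0,0,2]]

  R1 -= 2·R0 → [0,2,-2]
  R2 -= -1·R0 → [0,0,2]
  R2 -= 0·R1 → [0,0,2]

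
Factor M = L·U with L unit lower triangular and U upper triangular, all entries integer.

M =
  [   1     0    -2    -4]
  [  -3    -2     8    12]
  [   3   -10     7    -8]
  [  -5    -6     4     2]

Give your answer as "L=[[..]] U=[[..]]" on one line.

L=[[1,0,0,0],[-3,1,0,0],[3,5,1,0],[-5,3,-4,1]] U=[[1,0,-2,-4],[0,-2,2,0],[0,0,3,4],[0,0,0,-2]]

  r1 -= -3·r0 → [0,-2,2,0]
  r2 -= 3·r0 → [0,-10,13,4]
  r3 -= -5·r0 → [0,-6,-6,-18]
  r2 -= 5·r1 → [0,0,3,4]
  r3 -= 3·r1 → [0,0,-12,-18]
  r3 -= -4·r2 → [0,0,0,-2]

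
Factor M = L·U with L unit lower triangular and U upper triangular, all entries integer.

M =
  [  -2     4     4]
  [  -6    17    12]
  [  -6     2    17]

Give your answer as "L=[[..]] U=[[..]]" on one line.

  r1 -= 3·r0 → [0,5,0]
  r2 -= 3·r0 → [0,-10,5]
  r2 -= -2·r1 → [0,0,5]

L=[[1,0,0],[3,1,0],[3,-2,1]] U=[[-2,4,4],[0,5,0],[0,0,5]]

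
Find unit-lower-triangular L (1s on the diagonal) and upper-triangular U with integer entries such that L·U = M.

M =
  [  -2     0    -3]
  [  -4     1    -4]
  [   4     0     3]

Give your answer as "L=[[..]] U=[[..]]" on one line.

  r1 -= 2·r0 → [0,1,2]
  r2 -= -2·r0 → [0,0,-3]
  r2 -= 0·r1 → [0,0,-3]

L=[[1,0,0],[2,1,0],[-2,0,1]] U=[[-2,0,-3],[0,1,2],[0,0,-3]]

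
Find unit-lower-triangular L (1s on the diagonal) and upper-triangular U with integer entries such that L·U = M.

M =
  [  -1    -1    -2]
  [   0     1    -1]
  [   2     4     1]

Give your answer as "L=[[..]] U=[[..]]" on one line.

  row1 -= 0·row0 → [0,1,-1]
  row2 -= -2·row0 → [0,2,-3]
  row2 -= 2·row1 → [0,0,-1]

L=[[1,0,0],[0,1,0],[-2,2,1]] U=[[-1,-1,-2],[0,1,-1],[0,0,-1]]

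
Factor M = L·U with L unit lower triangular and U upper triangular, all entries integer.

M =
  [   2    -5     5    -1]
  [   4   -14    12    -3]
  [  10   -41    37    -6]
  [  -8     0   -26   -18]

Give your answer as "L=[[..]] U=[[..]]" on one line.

L=[[1,0,0,0],[2,1,0,0],[5,4,1,0],[-4,5,-4,1]] U=[[2,-5,5,-1],[0,-4,2,-1],[0,0,4,3],[0,0,0,-5]]

  R1 -= 2·R0 → [0,-4,2,-1]
  R2 -= 5·R0 → [0,-16,12,-1]
  R3 -= -4·R0 → [0,-20,-6,-22]
  R2 -= 4·R1 → [0,0,4,3]
  R3 -= 5·R1 → [0,0,-16,-17]
  R3 -= -4·R2 → [0,0,0,-5]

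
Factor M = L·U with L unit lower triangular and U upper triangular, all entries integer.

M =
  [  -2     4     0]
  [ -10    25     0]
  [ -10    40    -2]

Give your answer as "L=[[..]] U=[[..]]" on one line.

  row1 -= 5·row0 → [0,5,0]
  row2 -= 5·row0 → [0,20,-2]
  row2 -= 4·row1 → [0,0,-2]

L=[[1,0,0],[5,1,0],[5,4,1]] U=[[-2,4,0],[0,5,0],[0,0,-2]]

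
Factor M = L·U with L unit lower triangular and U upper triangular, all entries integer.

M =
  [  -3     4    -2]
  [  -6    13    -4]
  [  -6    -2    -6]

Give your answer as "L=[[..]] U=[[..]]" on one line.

L=[[1,0,0],[2,1,0],[2,-2,1]] U=[[-3,4,-2],[0,5,0],[0,0,-2]]

  R1 -= 2·R0 → [0,5,0]
  R2 -= 2·R0 → [0,-10,-2]
  R2 -= -2·R1 → [0,0,-2]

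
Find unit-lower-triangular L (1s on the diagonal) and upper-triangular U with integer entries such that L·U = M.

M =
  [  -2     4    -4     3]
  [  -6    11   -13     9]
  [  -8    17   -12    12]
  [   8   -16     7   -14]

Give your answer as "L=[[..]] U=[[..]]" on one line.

L=[[1,0,0,0],[3,1,0,0],[4,-1,1,0],[-4,0,-3,1]] U=[[-2,4,-4,3],[0,-1,-1,0],[0,0,3,0],[0,0,0,-2]]

  R1 -= 3·R0 → [0,-1,-1,0]
  R2 -= 4·R0 → [0,1,4,0]
  R3 -= -4·R0 → [0,0,-9,-2]
  R2 -= -1·R1 → [0,0,3,0]
  R3 -= 0·R1 → [0,0,-9,-2]
  R3 -= -3·R2 → [0,0,0,-2]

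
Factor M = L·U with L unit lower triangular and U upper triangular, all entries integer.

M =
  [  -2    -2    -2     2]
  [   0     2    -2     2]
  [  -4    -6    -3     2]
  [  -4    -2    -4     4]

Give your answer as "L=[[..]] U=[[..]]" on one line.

  r1 -= 0·r0 → [0,2,-2,2]
  r2 -= 2·r0 → [0,-2,1,-2]
  r3 -= 2·r0 → [0,2,0,0]
  r2 -= -1·r1 → [0,0,-1,0]
  r3 -= 1·r1 → [0,0,2,-2]
  r3 -= -2·r2 → [0,0,0,-2]

L=[[1,0,0,0],[0,1,0,0],[2,-1,1,0],[2,1,-2,1]] U=[[-2,-2,-2,2],[0,2,-2,2],[0,0,-1,0],[0,0,0,-2]]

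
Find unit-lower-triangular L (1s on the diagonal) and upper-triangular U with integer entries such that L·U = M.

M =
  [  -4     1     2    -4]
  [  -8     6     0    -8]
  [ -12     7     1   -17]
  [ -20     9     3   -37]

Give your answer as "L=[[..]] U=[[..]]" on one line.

  R1 -= 2·R0 → [0,4,-4,0]
  R2 -= 3·R0 → [0,4,-5,-5]
  R3 -= 5·R0 → [0,4,-7,-17]
  R2 -= 1·R1 → [0,0,-1,-5]
  R3 -= 1·R1 → [0,0,-3,-17]
  R3 -= 3·R2 → [0,0,0,-2]

L=[[1,0,0,0],[2,1,0,0],[3,1,1,0],[5,1,3,1]] U=[[-4,1,2,-4],[0,4,-4,0],[0,0,-1,-5],[0,0,0,-2]]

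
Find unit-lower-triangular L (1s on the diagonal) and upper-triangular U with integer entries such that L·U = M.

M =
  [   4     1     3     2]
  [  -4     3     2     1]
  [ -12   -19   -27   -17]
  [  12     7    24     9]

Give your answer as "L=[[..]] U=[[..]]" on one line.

L=[[1,0,0,0],[-1,1,0,0],[-3,-4,1,0],[3,1,5,1]] U=[[4,1,3,2],[0,4,5,3],[0,0,2,1],[0,0,0,-5]]

  R1 -= -1·R0 → [0,4,5,3]
  R2 -= -3·R0 → [0,-16,-18,-11]
  R3 -= 3·R0 → [0,4,15,3]
  R2 -= -4·R1 → [0,0,2,1]
  R3 -= 1·R1 → [0,0,10,0]
  R3 -= 5·R2 → [0,0,0,-5]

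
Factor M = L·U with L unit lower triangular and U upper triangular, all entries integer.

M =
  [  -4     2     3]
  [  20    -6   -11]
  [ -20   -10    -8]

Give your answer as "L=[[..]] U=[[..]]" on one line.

  R1 -= -5·R0 → [0,4,4]
  R2 -= 5·R0 → [0,-20,-23]
  R2 -= -5·R1 → [0,0,-3]

L=[[1,0,0],[-5,1,0],[5,-5,1]] U=[[-4,2,3],[0,4,4],[0,0,-3]]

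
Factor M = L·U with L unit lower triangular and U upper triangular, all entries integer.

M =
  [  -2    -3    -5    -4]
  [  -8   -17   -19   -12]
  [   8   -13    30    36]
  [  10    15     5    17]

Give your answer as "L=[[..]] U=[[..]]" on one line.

L=[[1,0,0,0],[4,1,0,0],[-4,5,1,0],[-5,0,-4,1]] U=[[-2,-3,-5,-4],[0,-5,1,4],[0,0,5,0],[0,0,0,-3]]

  row1 -= 4·row0 → [0,-5,1,4]
  row2 -= -4·row0 → [0,-25,10,20]
  row3 -= -5·row0 → [0,0,-20,-3]
  row2 -= 5·row1 → [0,0,5,0]
  row3 -= 0·row1 → [0,0,-20,-3]
  row3 -= -4·row2 → [0,0,0,-3]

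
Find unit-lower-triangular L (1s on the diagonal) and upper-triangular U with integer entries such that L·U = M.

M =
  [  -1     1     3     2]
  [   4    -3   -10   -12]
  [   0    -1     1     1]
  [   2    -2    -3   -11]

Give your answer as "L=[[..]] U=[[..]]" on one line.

L=[[1,0,0,0],[-4,1,0,0],[0,-1,1,0],[-2,0,1,1]] U=[[-1,1,3,2],[0,1,2,-4],[0,0,3,-3],[0,0,0,-4]]

  R1 -= -4·R0 → [0,1,2,-4]
  R2 -= 0·R0 → [0,-1,1,1]
  R3 -= -2·R0 → [0,0,3,-7]
  R2 -= -1·R1 → [0,0,3,-3]
  R3 -= 0·R1 → [0,0,3,-7]
  R3 -= 1·R2 → [0,0,0,-4]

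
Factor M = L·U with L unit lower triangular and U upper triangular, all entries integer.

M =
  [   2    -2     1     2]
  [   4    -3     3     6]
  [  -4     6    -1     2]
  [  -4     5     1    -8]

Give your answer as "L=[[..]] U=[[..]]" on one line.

L=[[1,0,0,0],[2,1,0,0],[-2,2,1,0],[-2,1,-2,1]] U=[[2,-2,1,2],[0,1,1,2],[0,0,-1,2],[0,0,0,-2]]

  R1 -= 2·R0 → [0,1,1,2]
  R2 -= -2·R0 → [0,2,1,6]
  R3 -= -2·R0 → [0,1,3,-4]
  R2 -= 2·R1 → [0,0,-1,2]
  R3 -= 1·R1 → [0,0,2,-6]
  R3 -= -2·R2 → [0,0,0,-2]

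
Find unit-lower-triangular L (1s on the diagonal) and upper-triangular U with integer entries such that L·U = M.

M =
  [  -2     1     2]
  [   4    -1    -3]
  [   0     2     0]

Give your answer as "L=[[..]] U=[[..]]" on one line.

L=[[1,0,0],[-2,1,0],[0,2,1]] U=[[-2,1,2],[0,1,1],[0,0,-2]]

  row1 -= -2·row0 → [0,1,1]
  row2 -= 0·row0 → [0,2,0]
  row2 -= 2·row1 → [0,0,-2]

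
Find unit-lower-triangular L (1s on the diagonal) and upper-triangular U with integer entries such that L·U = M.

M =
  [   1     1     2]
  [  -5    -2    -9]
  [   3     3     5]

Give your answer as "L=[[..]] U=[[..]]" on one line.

  row1 -= -5·row0 → [0,3,1]
  row2 -= 3·row0 → [0,0,-1]
  row2 -= 0·row1 → [0,0,-1]

L=[[1,0,0],[-5,1,0],[3,0,1]] U=[[1,1,2],[0,3,1],[0,0,-1]]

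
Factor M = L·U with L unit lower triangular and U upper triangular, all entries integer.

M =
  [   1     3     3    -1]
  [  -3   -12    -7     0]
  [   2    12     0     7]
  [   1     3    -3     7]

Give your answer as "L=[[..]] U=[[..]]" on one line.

  r1 -= -3·r0 → [0,-3,2,-3]
  r2 -= 2·r0 → [0,6,-6,9]
  r3 -= 1·r0 → [0,0,-6,8]
  r2 -= -2·r1 → [0,0,-2,3]
  r3 -= 0·r1 → [0,0,-6,8]
  r3 -= 3·r2 → [0,0,0,-1]

L=[[1,0,0,0],[-3,1,0,0],[2,-2,1,0],[1,0,3,1]] U=[[1,3,3,-1],[0,-3,2,-3],[0,0,-2,3],[0,0,0,-1]]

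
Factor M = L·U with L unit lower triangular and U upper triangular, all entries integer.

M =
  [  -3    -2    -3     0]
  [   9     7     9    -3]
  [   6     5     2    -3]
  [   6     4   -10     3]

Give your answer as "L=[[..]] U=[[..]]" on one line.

  R1 -= -3·R0 → [0,1,0,-3]
  R2 -= -2·R0 → [0,1,-4,-3]
  R3 -= -2·R0 → [0,0,-16,3]
  R2 -= 1·R1 → [0,0,-4,0]
  R3 -= 0·R1 → [0,0,-16,3]
  R3 -= 4·R2 → [0,0,0,3]

L=[[1,0,0,0],[-3,1,0,0],[-2,1,1,0],[-2,0,4,1]] U=[[-3,-2,-3,0],[0,1,0,-3],[0,0,-4,0],[0,0,0,3]]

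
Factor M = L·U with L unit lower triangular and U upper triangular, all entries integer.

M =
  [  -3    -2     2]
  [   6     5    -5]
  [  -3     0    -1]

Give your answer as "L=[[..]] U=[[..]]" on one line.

  r1 -= -2·r0 → [0,1,-1]
  r2 -= 1·r0 → [0,2,-3]
  r2 -= 2·r1 → [0,0,-1]

L=[[1,0,0],[-2,1,0],[1,2,1]] U=[[-3,-2,2],[0,1,-1],[0,0,-1]]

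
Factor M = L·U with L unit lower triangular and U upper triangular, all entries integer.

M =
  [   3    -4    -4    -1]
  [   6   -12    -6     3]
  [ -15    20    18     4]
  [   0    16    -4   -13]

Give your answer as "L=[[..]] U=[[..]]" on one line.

  r1 -= 2·r0 → [0,-4,2,5]
  r2 -= -5·r0 → [0,0,-2,-1]
  r3 -= 0·r0 → [0,16,-4,-13]
  r2 -= 0·r1 → [0,0,-2,-1]
  r3 -= -4·r1 → [0,0,4,7]
  r3 -= -2·r2 → [0,0,0,5]

L=[[1,0,0,0],[2,1,0,0],[-5,0,1,0],[0,-4,-2,1]] U=[[3,-4,-4,-1],[0,-4,2,5],[0,0,-2,-1],[0,0,0,5]]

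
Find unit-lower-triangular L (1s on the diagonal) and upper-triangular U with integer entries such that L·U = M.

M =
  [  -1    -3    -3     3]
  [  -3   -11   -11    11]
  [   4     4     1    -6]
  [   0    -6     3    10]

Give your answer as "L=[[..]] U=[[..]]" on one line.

  R1 -= 3·R0 → [0,-2,-2,2]
  R2 -= -4·R0 → [0,-8,-11,6]
  R3 -= 0·R0 → [0,-6,3,10]
  R2 -= 4·R1 → [0,0,-3,-2]
  R3 -= 3·R1 → [0,0,9,4]
  R3 -= -3·R2 → [0,0,0,-2]

L=[[1,0,0,0],[3,1,0,0],[-4,4,1,0],[0,3,-3,1]] U=[[-1,-3,-3,3],[0,-2,-2,2],[0,0,-3,-2],[0,0,0,-2]]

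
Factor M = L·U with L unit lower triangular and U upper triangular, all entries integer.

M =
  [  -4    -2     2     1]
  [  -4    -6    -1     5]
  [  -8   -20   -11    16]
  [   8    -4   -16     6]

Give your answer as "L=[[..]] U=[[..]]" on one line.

L=[[1,0,0,0],[1,1,0,0],[2,4,1,0],[-2,2,2,1]] U=[[-4,-2,2,1],[0,-4,-3,4],[0,0,-3,-2],[0,0,0,4]]

  row1 -= 1·row0 → [0,-4,-3,4]
  row2 -= 2·row0 → [0,-16,-15,14]
  row3 -= -2·row0 → [0,-8,-12,8]
  row2 -= 4·row1 → [0,0,-3,-2]
  row3 -= 2·row1 → [0,0,-6,0]
  row3 -= 2·row2 → [0,0,0,4]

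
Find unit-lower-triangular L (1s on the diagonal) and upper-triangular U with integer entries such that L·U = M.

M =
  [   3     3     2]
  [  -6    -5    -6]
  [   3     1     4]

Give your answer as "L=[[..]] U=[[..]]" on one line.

L=[[1,0,0],[-2,1,0],[1,-2,1]] U=[[3,3,2],[0,1,-2],[0,0,-2]]

  row1 -= -2·row0 → [0,1,-2]
  row2 -= 1·row0 → [0,-2,2]
  row2 -= -2·row1 → [0,0,-2]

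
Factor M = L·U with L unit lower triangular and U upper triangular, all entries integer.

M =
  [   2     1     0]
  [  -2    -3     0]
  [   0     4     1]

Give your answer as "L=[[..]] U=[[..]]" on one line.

  r1 -= -1·r0 → [0,-2,0]
  r2 -= 0·r0 → [0,4,1]
  r2 -= -2·r1 → [0,0,1]

L=[[1,0,0],[-1,1,0],[0,-2,1]] U=[[2,1,0],[0,-2,0],[0,0,1]]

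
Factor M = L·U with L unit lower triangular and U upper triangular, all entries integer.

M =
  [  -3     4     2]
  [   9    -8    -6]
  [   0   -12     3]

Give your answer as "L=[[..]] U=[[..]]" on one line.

L=[[1,0,0],[-3,1,0],[0,-3,1]] U=[[-3,4,2],[0,4,0],[0,0,3]]

  R1 -= -3·R0 → [0,4,0]
  R2 -= 0·R0 → [0,-12,3]
  R2 -= -3·R1 → [0,0,3]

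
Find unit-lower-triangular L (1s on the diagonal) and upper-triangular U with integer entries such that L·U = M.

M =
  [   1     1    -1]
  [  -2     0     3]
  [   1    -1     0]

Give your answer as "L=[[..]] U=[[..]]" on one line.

  row1 -= -2·row0 → [0,2,1]
  row2 -= 1·row0 → [0,-2,1]
  row2 -= -1·row1 → [0,0,2]

L=[[1,0,0],[-2,1,0],[1,-1,1]] U=[[1,1,-1],[0,2,1],[0,0,2]]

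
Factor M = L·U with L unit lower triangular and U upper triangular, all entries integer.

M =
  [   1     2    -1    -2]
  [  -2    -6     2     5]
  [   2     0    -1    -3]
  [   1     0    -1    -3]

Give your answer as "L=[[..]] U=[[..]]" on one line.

  r1 -= -2·r0 → [0,-2,0,1]
  r2 -= 2·r0 → [0,-4,1,1]
  r3 -= 1·r0 → [0,-2,0,-1]
  r2 -= 2·r1 → [0,0,1,-1]
  r3 -= 1·r1 → [0,0,0,-2]
  r3 -= 0·r2 → [0,0,0,-2]

L=[[1,0,0,0],[-2,1,0,0],[2,2,1,0],[1,1,0,1]] U=[[1,2,-1,-2],[0,-2,0,1],[0,0,1,-1],[0,0,0,-2]]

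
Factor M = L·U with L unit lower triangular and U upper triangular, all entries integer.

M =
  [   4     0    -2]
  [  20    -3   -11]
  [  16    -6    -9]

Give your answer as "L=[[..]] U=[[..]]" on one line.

L=[[1,0,0],[5,1,0],[4,2,1]] U=[[4,0,-2],[0,-3,-1],[0,0,1]]

  r1 -= 5·r0 → [0,-3,-1]
  r2 -= 4·r0 → [0,-6,-1]
  r2 -= 2·r1 → [0,0,1]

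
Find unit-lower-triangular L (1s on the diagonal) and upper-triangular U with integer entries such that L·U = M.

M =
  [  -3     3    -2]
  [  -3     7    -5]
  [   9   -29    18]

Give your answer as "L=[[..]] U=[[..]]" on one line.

L=[[1,0,0],[1,1,0],[-3,-5,1]] U=[[-3,3,-2],[0,4,-3],[0,0,-3]]

  r1 -= 1·r0 → [0,4,-3]
  r2 -= -3·r0 → [0,-20,12]
  r2 -= -5·r1 → [0,0,-3]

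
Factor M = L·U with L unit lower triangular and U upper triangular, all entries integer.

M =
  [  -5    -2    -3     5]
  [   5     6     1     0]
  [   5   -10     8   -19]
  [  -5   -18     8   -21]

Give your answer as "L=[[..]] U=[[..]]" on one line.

L=[[1,0,0,0],[-1,1,0,0],[-1,-3,1,0],[1,-4,-3,1]] U=[[-5,-2,-3,5],[0,4,-2,5],[0,0,-1,1],[0,0,0,-3]]

  r1 -= -1·r0 → [0,4,-2,5]
  r2 -= -1·r0 → [0,-12,5,-14]
  r3 -= 1·r0 → [0,-16,11,-26]
  r2 -= -3·r1 → [0,0,-1,1]
  r3 -= -4·r1 → [0,0,3,-6]
  r3 -= -3·r2 → [0,0,0,-3]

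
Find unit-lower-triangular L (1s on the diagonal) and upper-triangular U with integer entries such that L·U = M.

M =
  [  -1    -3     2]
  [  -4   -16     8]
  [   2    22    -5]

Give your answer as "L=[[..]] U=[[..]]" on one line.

L=[[1,0,0],[4,1,0],[-2,-4,1]] U=[[-1,-3,2],[0,-4,0],[0,0,-1]]

  r1 -= 4·r0 → [0,-4,0]
  r2 -= -2·r0 → [0,16,-1]
  r2 -= -4·r1 → [0,0,-1]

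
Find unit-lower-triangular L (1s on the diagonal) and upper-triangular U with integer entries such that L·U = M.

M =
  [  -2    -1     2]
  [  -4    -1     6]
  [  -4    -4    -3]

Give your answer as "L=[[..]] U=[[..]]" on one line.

  row1 -= 2·row0 → [0,1,2]
  row2 -= 2·row0 → [0,-2,-7]
  row2 -= -2·row1 → [0,0,-3]

L=[[1,0,0],[2,1,0],[2,-2,1]] U=[[-2,-1,2],[0,1,2],[0,0,-3]]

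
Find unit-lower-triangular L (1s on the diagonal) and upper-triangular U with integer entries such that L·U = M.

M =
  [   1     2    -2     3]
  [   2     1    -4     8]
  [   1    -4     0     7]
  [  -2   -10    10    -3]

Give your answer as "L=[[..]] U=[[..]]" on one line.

L=[[1,0,0,0],[2,1,0,0],[1,2,1,0],[-2,2,3,1]] U=[[1,2,-2,3],[0,-3,0,2],[0,0,2,0],[0,0,0,-1]]

  r1 -= 2·r0 → [0,-3,0,2]
  r2 -= 1·r0 → [0,-6,2,4]
  r3 -= -2·r0 → [0,-6,6,3]
  r2 -= 2·r1 → [0,0,2,0]
  r3 -= 2·r1 → [0,0,6,-1]
  r3 -= 3·r2 → [0,0,0,-1]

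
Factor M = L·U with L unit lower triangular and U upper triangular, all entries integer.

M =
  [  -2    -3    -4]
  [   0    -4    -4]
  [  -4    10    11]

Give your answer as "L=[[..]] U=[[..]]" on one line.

L=[[1,0,0],[0,1,0],[2,-4,1]] U=[[-2,-3,-4],[0,-4,-4],[0,0,3]]

  r1 -= 0·r0 → [0,-4,-4]
  r2 -= 2·r0 → [0,16,19]
  r2 -= -4·r1 → [0,0,3]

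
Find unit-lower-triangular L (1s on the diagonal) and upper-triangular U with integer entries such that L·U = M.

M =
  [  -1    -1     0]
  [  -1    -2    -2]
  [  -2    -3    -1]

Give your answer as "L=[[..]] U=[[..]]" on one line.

L=[[1,0,0],[1,1,0],[2,1,1]] U=[[-1,-1,0],[0,-1,-2],[0,0,1]]

  row1 -= 1·row0 → [0,-1,-2]
  row2 -= 2·row0 → [0,-1,-1]
  row2 -= 1·row1 → [0,0,1]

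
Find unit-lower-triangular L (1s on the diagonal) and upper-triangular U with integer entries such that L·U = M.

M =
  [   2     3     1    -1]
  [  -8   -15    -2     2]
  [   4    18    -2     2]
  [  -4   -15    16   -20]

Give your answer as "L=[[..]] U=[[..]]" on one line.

L=[[1,0,0,0],[-4,1,0,0],[2,-4,1,0],[-2,3,3,1]] U=[[2,3,1,-1],[0,-3,2,-2],[0,0,4,-4],[0,0,0,-4]]

  r1 -= -4·r0 → [0,-3,2,-2]
  r2 -= 2·r0 → [0,12,-4,4]
  r3 -= -2·r0 → [0,-9,18,-22]
  r2 -= -4·r1 → [0,0,4,-4]
  r3 -= 3·r1 → [0,0,12,-16]
  r3 -= 3·r2 → [0,0,0,-4]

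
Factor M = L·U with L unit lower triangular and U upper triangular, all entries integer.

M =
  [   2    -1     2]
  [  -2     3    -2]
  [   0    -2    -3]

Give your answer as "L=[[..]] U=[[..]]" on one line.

L=[[1,0,0],[-1,1,0],[0,-1,1]] U=[[2,-1,2],[0,2,0],[0,0,-3]]

  row1 -= -1·row0 → [0,2,0]
  row2 -= 0·row0 → [0,-2,-3]
  row2 -= -1·row1 → [0,0,-3]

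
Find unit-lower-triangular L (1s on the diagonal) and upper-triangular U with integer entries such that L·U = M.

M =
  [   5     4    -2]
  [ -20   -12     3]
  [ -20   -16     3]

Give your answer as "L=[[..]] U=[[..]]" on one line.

L=[[1,0,0],[-4,1,0],[-4,0,1]] U=[[5,4,-2],[0,4,-5],[0,0,-5]]

  R1 -= -4·R0 → [0,4,-5]
  R2 -= -4·R0 → [0,0,-5]
  R2 -= 0·R1 → [0,0,-5]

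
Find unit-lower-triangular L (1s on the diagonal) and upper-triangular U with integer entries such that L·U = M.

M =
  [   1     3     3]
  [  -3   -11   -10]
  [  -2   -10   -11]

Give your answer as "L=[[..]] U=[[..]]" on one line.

  row1 -= -3·row0 → [0,-2,-1]
  row2 -= -2·row0 → [0,-4,-5]
  row2 -= 2·row1 → [0,0,-3]

L=[[1,0,0],[-3,1,0],[-2,2,1]] U=[[1,3,3],[0,-2,-1],[0,0,-3]]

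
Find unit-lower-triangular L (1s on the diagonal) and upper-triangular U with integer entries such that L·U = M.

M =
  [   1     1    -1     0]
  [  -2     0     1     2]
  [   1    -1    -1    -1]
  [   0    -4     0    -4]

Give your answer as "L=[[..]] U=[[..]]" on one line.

L=[[1,0,0,0],[-2,1,0,0],[1,-1,1,0],[0,-2,2,1]] U=[[1,1,-1,0],[0,2,-1,2],[0,0,-1,1],[0,0,0,-2]]

  r1 -= -2·r0 → [0,2,-1,2]
  r2 -= 1·r0 → [0,-2,0,-1]
  r3 -= 0·r0 → [0,-4,0,-4]
  r2 -= -1·r1 → [0,0,-1,1]
  r3 -= -2·r1 → [0,0,-2,0]
  r3 -= 2·r2 → [0,0,0,-2]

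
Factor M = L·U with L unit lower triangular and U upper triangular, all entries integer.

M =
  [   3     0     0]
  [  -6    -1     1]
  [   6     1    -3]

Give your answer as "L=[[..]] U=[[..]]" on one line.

L=[[1,0,0],[-2,1,0],[2,-1,1]] U=[[3,0,0],[0,-1,1],[0,0,-2]]

  r1 -= -2·r0 → [0,-1,1]
  r2 -= 2·r0 → [0,1,-3]
  r2 -= -1·r1 → [0,0,-2]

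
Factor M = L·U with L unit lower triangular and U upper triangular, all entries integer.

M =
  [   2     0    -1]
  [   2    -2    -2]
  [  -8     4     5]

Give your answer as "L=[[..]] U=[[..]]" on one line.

  R1 -= 1·R0 → [0,-2,-1]
  R2 -= -4·R0 → [0,4,1]
  R2 -= -2·R1 → [0,0,-1]

L=[[1,0,0],[1,1,0],[-4,-2,1]] U=[[2,0,-1],[0,-2,-1],[0,0,-1]]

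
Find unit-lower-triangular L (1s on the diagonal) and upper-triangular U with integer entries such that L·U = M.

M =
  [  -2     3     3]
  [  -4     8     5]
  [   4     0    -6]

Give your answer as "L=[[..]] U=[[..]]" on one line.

  r1 -= 2·r0 → [0,2,-1]
  r2 -= -2·r0 → [0,6,0]
  r2 -= 3·r1 → [0,0,3]

L=[[1,0,0],[2,1,0],[-2,3,1]] U=[[-2,3,3],[0,2,-1],[0,0,3]]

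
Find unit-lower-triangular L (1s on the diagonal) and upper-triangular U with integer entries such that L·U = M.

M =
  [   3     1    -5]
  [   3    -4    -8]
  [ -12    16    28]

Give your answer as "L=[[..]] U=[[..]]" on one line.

L=[[1,0,0],[1,1,0],[-4,-4,1]] U=[[3,1,-5],[0,-5,-3],[0,0,-4]]

  R1 -= 1·R0 → [0,-5,-3]
  R2 -= -4·R0 → [0,20,8]
  R2 -= -4·R1 → [0,0,-4]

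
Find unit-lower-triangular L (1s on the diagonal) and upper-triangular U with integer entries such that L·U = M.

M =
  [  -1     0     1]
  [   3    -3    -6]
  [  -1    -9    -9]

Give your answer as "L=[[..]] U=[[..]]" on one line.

  row1 -= -3·row0 → [0,-3,-3]
  row2 -= 1·row0 → [0,-9,-10]
  row2 -= 3·row1 → [0,0,-1]

L=[[1,0,0],[-3,1,0],[1,3,1]] U=[[-1,0,1],[0,-3,-3],[0,0,-1]]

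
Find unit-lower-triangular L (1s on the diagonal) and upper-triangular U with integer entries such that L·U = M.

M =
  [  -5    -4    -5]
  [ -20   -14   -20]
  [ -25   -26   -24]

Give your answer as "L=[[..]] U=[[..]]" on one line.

  r1 -= 4·r0 → [0,2,0]
  r2 -= 5·r0 → [0,-6,1]
  r2 -= -3·r1 → [0,0,1]

L=[[1,0,0],[4,1,0],[5,-3,1]] U=[[-5,-4,-5],[0,2,0],[0,0,1]]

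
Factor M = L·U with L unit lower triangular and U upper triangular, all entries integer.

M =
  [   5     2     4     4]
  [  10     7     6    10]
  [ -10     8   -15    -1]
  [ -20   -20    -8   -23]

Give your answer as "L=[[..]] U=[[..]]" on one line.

  R1 -= 2·R0 → [0,3,-2,2]
  R2 -= -2·R0 → [0,12,-7,7]
  R3 -= -4·R0 → [0,-12,8,-7]
  R2 -= 4·R1 → [0,0,1,-1]
  R3 -= -4·R1 → [0,0,0,1]
  R3 -= 0·R2 → [0,0,0,1]

L=[[1,0,0,0],[2,1,0,0],[-2,4,1,0],[-4,-4,0,1]] U=[[5,2,4,4],[0,3,-2,2],[0,0,1,-1],[0,0,0,1]]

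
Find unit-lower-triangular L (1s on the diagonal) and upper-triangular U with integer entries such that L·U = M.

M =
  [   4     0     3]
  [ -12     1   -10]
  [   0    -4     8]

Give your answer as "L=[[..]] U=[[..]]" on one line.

L=[[1,0,0],[-3,1,0],[0,-4,1]] U=[[4,0,3],[0,1,-1],[0,0,4]]

  r1 -= -3·r0 → [0,1,-1]
  r2 -= 0·r0 → [0,-4,8]
  r2 -= -4·r1 → [0,0,4]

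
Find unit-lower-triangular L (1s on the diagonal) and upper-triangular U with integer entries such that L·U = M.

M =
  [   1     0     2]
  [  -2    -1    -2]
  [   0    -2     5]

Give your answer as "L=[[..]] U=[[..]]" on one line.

  row1 -= -2·row0 → [0,-1,2]
  row2 -= 0·row0 → [0,-2,5]
  row2 -= 2·row1 → [0,0,1]

L=[[1,0,0],[-2,1,0],[0,2,1]] U=[[1,0,2],[0,-1,2],[0,0,1]]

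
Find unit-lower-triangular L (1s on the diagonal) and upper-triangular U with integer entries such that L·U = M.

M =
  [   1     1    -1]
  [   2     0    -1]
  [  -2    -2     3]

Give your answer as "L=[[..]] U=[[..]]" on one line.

L=[[1,0,0],[2,1,0],[-2,0,1]] U=[[1,1,-1],[0,-2,1],[0,0,1]]

  r1 -= 2·r0 → [0,-2,1]
  r2 -= -2·r0 → [0,0,1]
  r2 -= 0·r1 → [0,0,1]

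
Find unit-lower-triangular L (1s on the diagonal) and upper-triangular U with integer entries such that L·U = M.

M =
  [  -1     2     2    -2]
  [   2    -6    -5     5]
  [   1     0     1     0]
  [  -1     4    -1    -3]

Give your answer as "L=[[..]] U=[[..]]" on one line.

  row1 -= -2·row0 → [0,-2,-1,1]
  row2 -= -1·row0 → [0,2,3,-2]
  row3 -= 1·row0 → [0,2,-3,-1]
  row2 -= -1·row1 → [0,0,2,-1]
  row3 -= -1·row1 → [0,0,-4,0]
  row3 -= -2·row2 → [0,0,0,-2]

L=[[1,0,0,0],[-2,1,0,0],[-1,-1,1,0],[1,-1,-2,1]] U=[[-1,2,2,-2],[0,-2,-1,1],[0,0,2,-1],[0,0,0,-2]]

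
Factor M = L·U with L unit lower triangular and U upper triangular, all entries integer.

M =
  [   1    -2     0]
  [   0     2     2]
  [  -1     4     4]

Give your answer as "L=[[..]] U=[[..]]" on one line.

  r1 -= 0·r0 → [0,2,2]
  r2 -= -1·r0 → [0,2,4]
  r2 -= 1·r1 → [0,0,2]

L=[[1,0,0],[0,1,0],[-1,1,1]] U=[[1,-2,0],[0,2,2],[0,0,2]]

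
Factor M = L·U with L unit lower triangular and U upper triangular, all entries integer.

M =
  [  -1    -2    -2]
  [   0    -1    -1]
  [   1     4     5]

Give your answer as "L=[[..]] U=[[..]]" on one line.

L=[[1,0,0],[0,1,0],[-1,-2,1]] U=[[-1,-2,-2],[0,-1,-1],[0,0,1]]

  R1 -= 0·R0 → [0,-1,-1]
  R2 -= -1·R0 → [0,2,3]
  R2 -= -2·R1 → [0,0,1]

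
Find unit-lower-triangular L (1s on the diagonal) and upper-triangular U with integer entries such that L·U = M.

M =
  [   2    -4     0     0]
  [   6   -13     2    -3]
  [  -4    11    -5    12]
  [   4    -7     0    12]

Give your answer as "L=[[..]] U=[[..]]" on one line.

L=[[1,0,0,0],[3,1,0,0],[-2,-3,1,0],[2,-1,2,1]] U=[[2,-4,0,0],[0,-1,2,-3],[0,0,1,3],[0,0,0,3]]

  r1 -= 3·r0 → [0,-1,2,-3]
  r2 -= -2·r0 → [0,3,-5,12]
  r3 -= 2·r0 → [0,1,0,12]
  r2 -= -3·r1 → [0,0,1,3]
  r3 -= -1·r1 → [0,0,2,9]
  r3 -= 2·r2 → [0,0,0,3]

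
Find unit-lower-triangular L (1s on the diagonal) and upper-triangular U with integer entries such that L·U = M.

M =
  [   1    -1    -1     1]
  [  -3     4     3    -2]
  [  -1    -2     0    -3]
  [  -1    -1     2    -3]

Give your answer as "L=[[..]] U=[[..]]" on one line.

L=[[1,0,0,0],[-3,1,0,0],[-1,-3,1,0],[-1,-2,-1,1]] U=[[1,-1,-1,1],[0,1,0,1],[0,0,-1,1],[0,0,0,1]]

  R1 -= -3·R0 → [0,1,0,1]
  R2 -= -1·R0 → [0,-3,-1,-2]
  R3 -= -1·R0 → [0,-2,1,-2]
  R2 -= -3·R1 → [0,0,-1,1]
  R3 -= -2·R1 → [0,0,1,0]
  R3 -= -1·R2 → [0,0,0,1]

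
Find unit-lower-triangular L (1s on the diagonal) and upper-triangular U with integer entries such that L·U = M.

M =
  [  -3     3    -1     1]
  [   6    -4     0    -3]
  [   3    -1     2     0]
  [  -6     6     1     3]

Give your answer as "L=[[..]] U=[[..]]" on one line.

L=[[1,0,0,0],[-2,1,0,0],[-1,1,1,0],[2,0,1,1]] U=[[-3,3,-1,1],[0,2,-2,-1],[0,0,3,2],[0,0,0,-1]]

  r1 -= -2·r0 → [0,2,-2,-1]
  r2 -= -1·r0 → [0,2,1,1]
  r3 -= 2·r0 → [0,0,3,1]
  r2 -= 1·r1 → [0,0,3,2]
  r3 -= 0·r1 → [0,0,3,1]
  r3 -= 1·r2 → [0,0,0,-1]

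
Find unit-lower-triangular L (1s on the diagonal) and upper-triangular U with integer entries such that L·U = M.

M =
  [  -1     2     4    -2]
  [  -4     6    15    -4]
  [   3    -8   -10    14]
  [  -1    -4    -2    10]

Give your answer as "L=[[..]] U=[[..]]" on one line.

  R1 -= 4·R0 → [0,-2,-1,4]
  R2 -= -3·R0 → [0,-2,2,8]
  R3 -= 1·R0 → [0,-6,-6,12]
  R2 -= 1·R1 → [0,0,3,4]
  R3 -= 3·R1 → [0,0,-3,0]
  R3 -= -1·R2 → [0,0,0,4]

L=[[1,0,0,0],[4,1,0,0],[-3,1,1,0],[1,3,-1,1]] U=[[-1,2,4,-2],[0,-2,-1,4],[0,0,3,4],[0,0,0,4]]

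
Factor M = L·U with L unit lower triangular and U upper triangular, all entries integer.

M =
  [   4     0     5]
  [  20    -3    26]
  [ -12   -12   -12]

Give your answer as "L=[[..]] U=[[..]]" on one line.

L=[[1,0,0],[5,1,0],[-3,4,1]] U=[[4,0,5],[0,-3,1],[0,0,-1]]

  R1 -= 5·R0 → [0,-3,1]
  R2 -= -3·R0 → [0,-12,3]
  R2 -= 4·R1 → [0,0,-1]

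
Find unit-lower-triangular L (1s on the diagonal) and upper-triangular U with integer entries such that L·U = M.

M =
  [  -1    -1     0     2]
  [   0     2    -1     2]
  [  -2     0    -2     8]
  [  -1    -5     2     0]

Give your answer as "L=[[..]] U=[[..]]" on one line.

  R1 -= 0·R0 → [0,2,-1,2]
  R2 -= 2·R0 → [0,2,-2,4]
  R3 -= 1·R0 → [0,-4,2,-2]
  R2 -= 1·R1 → [0,0,-1,2]
  R3 -= -2·R1 → [0,0,0,2]
  R3 -= 0·R2 → [0,0,0,2]

L=[[1,0,0,0],[0,1,0,0],[2,1,1,0],[1,-2,0,1]] U=[[-1,-1,0,2],[0,2,-1,2],[0,0,-1,2],[0,0,0,2]]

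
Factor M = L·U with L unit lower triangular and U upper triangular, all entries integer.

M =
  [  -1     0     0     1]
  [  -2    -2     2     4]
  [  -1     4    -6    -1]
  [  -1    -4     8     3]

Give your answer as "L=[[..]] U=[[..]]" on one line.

L=[[1,0,0,0],[2,1,0,0],[1,-2,1,0],[1,2,-2,1]] U=[[-1,0,0,1],[0,-2,2,2],[0,0,-2,2],[0,0,0,2]]

  row1 -= 2·row0 → [0,-2,2,2]
  row2 -= 1·row0 → [0,4,-6,-2]
  row3 -= 1·row0 → [0,-4,8,2]
  row2 -= -2·row1 → [0,0,-2,2]
  row3 -= 2·row1 → [0,0,4,-2]
  row3 -= -2·row2 → [0,0,0,2]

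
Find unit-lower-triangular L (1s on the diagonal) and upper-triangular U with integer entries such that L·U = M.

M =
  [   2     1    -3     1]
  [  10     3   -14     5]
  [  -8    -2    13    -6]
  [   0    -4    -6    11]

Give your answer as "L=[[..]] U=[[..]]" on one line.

  R1 -= 5·R0 → [0,-2,1,0]
  R2 -= -4·R0 → [0,2,1,-2]
  R3 -= 0·R0 → [0,-4,-6,11]
  R2 -= -1·R1 → [0,0,2,-2]
  R3 -= 2·R1 → [0,0,-8,11]
  R3 -= -4·R2 → [0,0,0,3]

L=[[1,0,0,0],[5,1,0,0],[-4,-1,1,0],[0,2,-4,1]] U=[[2,1,-3,1],[0,-2,1,0],[0,0,2,-2],[0,0,0,3]]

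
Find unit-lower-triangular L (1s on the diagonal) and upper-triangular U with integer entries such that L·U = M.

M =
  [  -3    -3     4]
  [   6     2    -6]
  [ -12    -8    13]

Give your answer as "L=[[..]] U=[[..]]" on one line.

L=[[1,0,0],[-2,1,0],[4,-1,1]] U=[[-3,-3,4],[0,-4,2],[0,0,-1]]

  r1 -= -2·r0 → [0,-4,2]
  r2 -= 4·r0 → [0,4,-3]
  r2 -= -1·r1 → [0,0,-1]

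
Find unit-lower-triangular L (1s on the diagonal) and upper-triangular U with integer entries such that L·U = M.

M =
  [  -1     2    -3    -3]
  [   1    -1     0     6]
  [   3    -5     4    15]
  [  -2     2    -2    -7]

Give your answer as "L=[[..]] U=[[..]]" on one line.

L=[[1,0,0,0],[-1,1,0,0],[-3,1,1,0],[2,-2,1,1]] U=[[-1,2,-3,-3],[0,1,-3,3],[0,0,-2,3],[0,0,0,2]]

  r1 -= -1·r0 → [0,1,-3,3]
  r2 -= -3·r0 → [0,1,-5,6]
  r3 -= 2·r0 → [0,-2,4,-1]
  r2 -= 1·r1 → [0,0,-2,3]
  r3 -= -2·r1 → [0,0,-2,5]
  r3 -= 1·r2 → [0,0,0,2]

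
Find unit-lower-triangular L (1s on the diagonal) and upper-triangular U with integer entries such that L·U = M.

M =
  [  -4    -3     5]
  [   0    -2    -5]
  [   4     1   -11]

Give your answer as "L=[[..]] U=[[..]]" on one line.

L=[[1,0,0],[0,1,0],[-1,1,1]] U=[[-4,-3,5],[0,-2,-5],[0,0,-1]]

  r1 -= 0·r0 → [0,-2,-5]
  r2 -= -1·r0 → [0,-2,-6]
  r2 -= 1·r1 → [0,0,-1]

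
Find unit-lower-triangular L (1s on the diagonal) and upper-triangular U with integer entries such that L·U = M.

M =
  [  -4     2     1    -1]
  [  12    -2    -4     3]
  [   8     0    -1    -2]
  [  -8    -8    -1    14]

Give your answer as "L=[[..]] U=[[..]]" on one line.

L=[[1,0,0,0],[-3,1,0,0],[-2,1,1,0],[2,-3,-3,1]] U=[[-4,2,1,-1],[0,4,-1,0],[0,0,2,-4],[0,0,0,4]]

  r1 -= -3·r0 → [0,4,-1,0]
  r2 -= -2·r0 → [0,4,1,-4]
  r3 -= 2·r0 → [0,-12,-3,16]
  r2 -= 1·r1 → [0,0,2,-4]
  r3 -= -3·r1 → [0,0,-6,16]
  r3 -= -3·r2 → [0,0,0,4]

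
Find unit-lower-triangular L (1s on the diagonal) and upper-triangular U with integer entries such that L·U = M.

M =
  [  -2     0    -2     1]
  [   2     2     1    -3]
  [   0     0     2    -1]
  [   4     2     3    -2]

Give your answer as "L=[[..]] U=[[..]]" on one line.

  R1 -= -1·R0 → [0,2,-1,-2]
  R2 -= 0·R0 → [0,0,2,-1]
  R3 -= -2·R0 → [0,2,-1,0]
  R2 -= 0·R1 → [0,0,2,-1]
  R3 -= 1·R1 → [0,0,0,2]
  R3 -= 0·R2 → [0,0,0,2]

L=[[1,0,0,0],[-1,1,0,0],[0,0,1,0],[-2,1,0,1]] U=[[-2,0,-2,1],[0,2,-1,-2],[0,0,2,-1],[0,0,0,2]]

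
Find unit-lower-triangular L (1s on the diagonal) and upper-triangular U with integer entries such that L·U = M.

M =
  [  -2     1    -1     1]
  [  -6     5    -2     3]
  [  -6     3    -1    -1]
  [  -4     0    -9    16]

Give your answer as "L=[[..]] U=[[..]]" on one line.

L=[[1,0,0,0],[3,1,0,0],[3,0,1,0],[2,-1,-3,1]] U=[[-2,1,-1,1],[0,2,1,0],[0,0,2,-4],[0,0,0,2]]

  R1 -= 3·R0 → [0,2,1,0]
  R2 -= 3·R0 → [0,0,2,-4]
  R3 -= 2·R0 → [0,-2,-7,14]
  R2 -= 0·R1 → [0,0,2,-4]
  R3 -= -1·R1 → [0,0,-6,14]
  R3 -= -3·R2 → [0,0,0,2]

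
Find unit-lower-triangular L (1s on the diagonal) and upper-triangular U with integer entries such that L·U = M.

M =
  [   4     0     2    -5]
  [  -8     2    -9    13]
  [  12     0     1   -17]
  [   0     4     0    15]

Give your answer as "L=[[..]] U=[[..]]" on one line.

L=[[1,0,0,0],[-2,1,0,0],[3,0,1,0],[0,2,-2,1]] U=[[4,0,2,-5],[0,2,-5,3],[0,0,-5,-2],[0,0,0,5]]

  r1 -= -2·r0 → [0,2,-5,3]
  r2 -= 3·r0 → [0,0,-5,-2]
  r3 -= 0·r0 → [0,4,0,15]
  r2 -= 0·r1 → [0,0,-5,-2]
  r3 -= 2·r1 → [0,0,10,9]
  r3 -= -2·r2 → [0,0,0,5]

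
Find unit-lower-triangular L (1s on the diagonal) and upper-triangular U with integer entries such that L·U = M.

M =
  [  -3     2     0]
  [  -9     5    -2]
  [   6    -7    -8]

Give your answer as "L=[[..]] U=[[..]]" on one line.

  row1 -= 3·row0 → [0,-1,-2]
  row2 -= -2·row0 → [0,-3,-8]
  row2 -= 3·row1 → [0,0,-2]

L=[[1,0,0],[3,1,0],[-2,3,1]] U=[[-3,2,0],[0,-1,-2],[0,0,-2]]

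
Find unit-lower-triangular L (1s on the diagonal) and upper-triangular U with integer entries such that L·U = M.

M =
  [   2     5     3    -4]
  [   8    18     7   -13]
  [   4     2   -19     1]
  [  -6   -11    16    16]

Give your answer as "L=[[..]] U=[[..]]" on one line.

  r1 -= 4·r0 → [0,-2,-5,3]
  r2 -= 2·r0 → [0,-8,-25,9]
  r3 -= -3·r0 → [0,4,25,4]
  r2 -= 4·r1 → [0,0,-5,-3]
  r3 -= -2·r1 → [0,0,15,10]
  r3 -= -3·r2 → [0,0,0,1]

L=[[1,0,0,0],[4,1,0,0],[2,4,1,0],[-3,-2,-3,1]] U=[[2,5,3,-4],[0,-2,-5,3],[0,0,-5,-3],[0,0,0,1]]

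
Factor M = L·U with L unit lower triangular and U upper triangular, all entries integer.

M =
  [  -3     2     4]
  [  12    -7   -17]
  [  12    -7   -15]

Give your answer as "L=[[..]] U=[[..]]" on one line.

  row1 -= -4·row0 → [0,1,-1]
  row2 -= -4·row0 → [0,1,1]
  row2 -= 1·row1 → [0,0,2]

L=[[1,0,0],[-4,1,0],[-4,1,1]] U=[[-3,2,4],[0,1,-1],[0,0,2]]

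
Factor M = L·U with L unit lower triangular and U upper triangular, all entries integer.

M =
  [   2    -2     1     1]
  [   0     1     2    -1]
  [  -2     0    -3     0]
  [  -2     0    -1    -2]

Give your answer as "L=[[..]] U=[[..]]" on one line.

  R1 -= 0·R0 → [0,1,2,-1]
  R2 -= -1·R0 → [0,-2,-2,1]
  R3 -= -1·R0 → [0,-2,0,-1]
  R2 -= -2·R1 → [0,0,2,-1]
  R3 -= -2·R1 → [0,0,4,-3]
  R3 -= 2·R2 → [0,0,0,-1]

L=[[1,0,0,0],[0,1,0,0],[-1,-2,1,0],[-1,-2,2,1]] U=[[2,-2,1,1],[0,1,2,-1],[0,0,2,-1],[0,0,0,-1]]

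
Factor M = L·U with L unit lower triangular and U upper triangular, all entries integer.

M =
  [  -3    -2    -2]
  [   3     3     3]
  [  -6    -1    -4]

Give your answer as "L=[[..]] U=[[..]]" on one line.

L=[[1,0,0],[-1,1,0],[2,3,1]] U=[[-3,-2,-2],[0,1,1],[0,0,-3]]

  row1 -= -1·row0 → [0,1,1]
  row2 -= 2·row0 → [0,3,0]
  row2 -= 3·row1 → [0,0,-3]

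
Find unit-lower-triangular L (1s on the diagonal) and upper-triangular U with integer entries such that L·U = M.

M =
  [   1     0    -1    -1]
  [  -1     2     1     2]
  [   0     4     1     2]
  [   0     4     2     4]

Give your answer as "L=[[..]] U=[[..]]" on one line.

L=[[1,0,0,0],[-1,1,0,0],[0,2,1,0],[0,2,2,1]] U=[[1,0,-1,-1],[0,2,0,1],[0,0,1,0],[0,0,0,2]]

  row1 -= -1·row0 → [0,2,0,1]
  row2 -= 0·row0 → [0,4,1,2]
  row3 -= 0·row0 → [0,4,2,4]
  row2 -= 2·row1 → [0,0,1,0]
  row3 -= 2·row1 → [0,0,2,2]
  row3 -= 2·row2 → [0,0,0,2]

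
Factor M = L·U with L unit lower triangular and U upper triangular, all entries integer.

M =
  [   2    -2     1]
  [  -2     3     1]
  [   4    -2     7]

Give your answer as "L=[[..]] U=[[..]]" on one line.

L=[[1,0,0],[-1,1,0],[2,2,1]] U=[[2,-2,1],[0,1,2],[0,0,1]]

  R1 -= -1·R0 → [0,1,2]
  R2 -= 2·R0 → [0,2,5]
  R2 -= 2·R1 → [0,0,1]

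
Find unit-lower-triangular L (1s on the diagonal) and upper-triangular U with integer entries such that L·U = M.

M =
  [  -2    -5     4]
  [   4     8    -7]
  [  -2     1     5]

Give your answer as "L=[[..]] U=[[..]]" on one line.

  row1 -= -2·row0 → [0,-2,1]
  row2 -= 1·row0 → [0,6,1]
  row2 -= -3·row1 → [0,0,4]

L=[[1,0,0],[-2,1,0],[1,-3,1]] U=[[-2,-5,4],[0,-2,1],[0,0,4]]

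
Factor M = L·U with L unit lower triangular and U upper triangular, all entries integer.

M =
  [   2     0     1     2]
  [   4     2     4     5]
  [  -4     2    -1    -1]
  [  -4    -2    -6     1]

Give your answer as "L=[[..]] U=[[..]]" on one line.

  r1 -= 2·r0 → [0,2,2,1]
  r2 -= -2·r0 → [0,2,1,3]
  r3 -= -2·r0 → [0,-2,-4,5]
  r2 -= 1·r1 → [0,0,-1,2]
  r3 -= -1·r1 → [0,0,-2,6]
  r3 -= 2·r2 → [0,0,0,2]

L=[[1,0,0,0],[2,1,0,0],[-2,1,1,0],[-2,-1,2,1]] U=[[2,0,1,2],[0,2,2,1],[0,0,-1,2],[0,0,0,2]]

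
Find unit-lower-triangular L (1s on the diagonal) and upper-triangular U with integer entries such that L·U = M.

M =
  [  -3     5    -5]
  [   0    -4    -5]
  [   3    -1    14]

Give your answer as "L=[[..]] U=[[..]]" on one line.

  R1 -= 0·R0 → [0,-4,-5]
  R2 -= -1·R0 → [0,4,9]
  R2 -= -1·R1 → [0,0,4]

L=[[1,0,0],[0,1,0],[-1,-1,1]] U=[[-3,5,-5],[0,-4,-5],[0,0,4]]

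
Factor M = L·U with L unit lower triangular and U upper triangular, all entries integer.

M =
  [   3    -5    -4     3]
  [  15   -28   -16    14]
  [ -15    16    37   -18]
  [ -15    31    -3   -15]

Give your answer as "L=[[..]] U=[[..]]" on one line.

  R1 -= 5·R0 → [0,-3,4,-1]
  R2 -= -5·R0 → [0,-9,17,-3]
  R3 -= -5·R0 → [0,6,-23,0]
  R2 -= 3·R1 → [0,0,5,0]
  R3 -= -2·R1 → [0,0,-15,-2]
  R3 -= -3·R2 → [0,0,0,-2]

L=[[1,0,0,0],[5,1,0,0],[-5,3,1,0],[-5,-2,-3,1]] U=[[3,-5,-4,3],[0,-3,4,-1],[0,0,5,0],[0,0,0,-2]]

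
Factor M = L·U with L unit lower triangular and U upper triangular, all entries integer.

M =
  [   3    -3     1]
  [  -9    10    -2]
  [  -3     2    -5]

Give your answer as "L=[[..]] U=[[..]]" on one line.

  R1 -= -3·R0 → [0,1,1]
  R2 -= -1·R0 → [0,-1,-4]
  R2 -= -1·R1 → [0,0,-3]

L=[[1,0,0],[-3,1,0],[-1,-1,1]] U=[[3,-3,1],[0,1,1],[0,0,-3]]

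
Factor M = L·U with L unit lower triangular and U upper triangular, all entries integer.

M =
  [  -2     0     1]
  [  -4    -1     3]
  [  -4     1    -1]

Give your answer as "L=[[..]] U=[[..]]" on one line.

  r1 -= 2·r0 → [0,-1,1]
  r2 -= 2·r0 → [0,1,-3]
  r2 -= -1·r1 → [0,0,-2]

L=[[1,0,0],[2,1,0],[2,-1,1]] U=[[-2,0,1],[0,-1,1],[0,0,-2]]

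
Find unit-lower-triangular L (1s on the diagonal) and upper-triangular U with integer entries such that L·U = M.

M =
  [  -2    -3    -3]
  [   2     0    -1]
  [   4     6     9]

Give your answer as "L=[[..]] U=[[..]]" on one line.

L=[[1,0,0],[-1,1,0],[-2,0,1]] U=[[-2,-3,-3],[0,-3,-4],[0,0,3]]

  R1 -= -1·R0 → [0,-3,-4]
  R2 -= -2·R0 → [0,0,3]
  R2 -= 0·R1 → [0,0,3]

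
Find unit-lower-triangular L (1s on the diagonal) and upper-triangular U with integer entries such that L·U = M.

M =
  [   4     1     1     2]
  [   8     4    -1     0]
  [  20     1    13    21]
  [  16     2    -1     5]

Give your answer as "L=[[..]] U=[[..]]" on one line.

L=[[1,0,0,0],[2,1,0,0],[5,-2,1,0],[4,-1,-4,1]] U=[[4,1,1,2],[0,2,-3,-4],[0,0,2,3],[0,0,0,5]]

  r1 -= 2·r0 → [0,2,-3,-4]
  r2 -= 5·r0 → [0,-4,8,11]
  r3 -= 4·r0 → [0,-2,-5,-3]
  r2 -= -2·r1 → [0,0,2,3]
  r3 -= -1·r1 → [0,0,-8,-7]
  r3 -= -4·r2 → [0,0,0,5]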